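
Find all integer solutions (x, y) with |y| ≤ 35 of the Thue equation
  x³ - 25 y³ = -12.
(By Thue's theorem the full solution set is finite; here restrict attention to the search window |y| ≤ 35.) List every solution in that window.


The equation is x³ - 25y³ = -12. For fixed y, x³ = 25·y³ − 12, so a solution requires the RHS to be a perfect cube.
Strategy: iterate y from -35 to 35, compute RHS = 25·y³ − 12, and check whether it is a (positive or negative) perfect cube.
Check small values of y:
  y = 0: RHS = -12 is not a perfect cube.
  y = 1: RHS = 13 is not a perfect cube.
  y = -1: RHS = -37 is not a perfect cube.
  y = 2: RHS = 188 is not a perfect cube.
  y = -2: RHS = -212 is not a perfect cube.
  y = 3: RHS = 663 is not a perfect cube.
  y = -3: RHS = -687 is not a perfect cube.
Continuing the search up to |y| = 35 finds no solutions either.
No (x, y) in the scanned range satisfies the equation.

No integer solutions with |y| ≤ 35.


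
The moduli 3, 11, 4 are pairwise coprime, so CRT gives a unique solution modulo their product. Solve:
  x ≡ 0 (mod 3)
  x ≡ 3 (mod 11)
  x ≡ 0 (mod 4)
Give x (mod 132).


Moduli 3, 11, 4 are pairwise coprime; by CRT there is a unique solution modulo M = 3 · 11 · 4 = 132.
Solve pairwise, accumulating the modulus:
  Start with x ≡ 0 (mod 3).
  Combine with x ≡ 3 (mod 11): since gcd(3, 11) = 1, we get a unique residue mod 33.
    Write x = 0 + 3·t and substitute into x ≡ 3 (mod 11): 3·t ≡ 3 − 0 = 3 (mod 11).
    The inverse of 3 mod 11 is 4 (since 3·4 = 12 = 1·11 + 1), so t ≡ 4·3 = 12 ≡ 1 (mod 11).
    Then x = 0 + 3·1 = 3, valid modulo lcm(3, 11) = 33: x ≡ 3 (mod 33).
  Combine with x ≡ 0 (mod 4): since gcd(33, 4) = 1, we get a unique residue mod 132.
    Write x = 3 + 33·t and substitute into x ≡ 0 (mod 4): 33·t ≡ 0 − 3 = -3 (mod 4).
    Reduce coefficients mod 4: 1·t ≡ 1 (mod 4).
    So t ≡ 1 (mod 4).
    Then x = 3 + 33·1 = 36, valid modulo lcm(33, 4) = 132: x ≡ 36 (mod 132).
Verify: 36 mod 3 = 0 ✓, 36 mod 11 = 3 ✓, 36 mod 4 = 0 ✓.

x ≡ 36 (mod 132).


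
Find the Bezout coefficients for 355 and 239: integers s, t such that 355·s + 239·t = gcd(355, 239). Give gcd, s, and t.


Euclidean algorithm on (355, 239) — divide until remainder is 0:
  355 = 1 · 239 + 116
  239 = 2 · 116 + 7
  116 = 16 · 7 + 4
  7 = 1 · 4 + 3
  4 = 1 · 3 + 1
  3 = 3 · 1 + 0
gcd(355, 239) = 1.
Track Bezout coefficients alongside the remainders: start with r₀ = 355 = a·1 + b·0 (s = 1, t = 0) and r₁ = 239 = a·0 + b·1 (s = 0, t = 1); each new remainder r_{k+1} = r_{k-1} − q_k·r_k inherits s_{k+1} = s_{k-1} − q_k·s_k, t_{k+1} = t_{k-1} − q_k·t_k, so r_k = a·s_k + b·t_k at every step:
  q = 1: r = 116, s = 1 − 1·0 = 1, t = 0 − 1·1 = -1  (check: 355·1 + 239·(-1) = 116)
  q = 2: r = 7, s = 0 − 2·1 = -2, t = 1 − 2·(-1) = 3  (check: 355·(-2) + 239·3 = 7)
  q = 16: r = 4, s = 1 − 16·(-2) = 33, t = -1 − 16·3 = -49  (check: 355·33 + 239·(-49) = 4)
  q = 1: r = 3, s = -2 − 1·33 = -35, t = 3 − 1·(-49) = 52  (check: 355·(-35) + 239·52 = 3)
  q = 1: r = 1, s = 33 − 1·(-35) = 68, t = -49 − 1·52 = -101  (check: 355·68 + 239·(-101) = 1)
The row with r = 1 (the gcd) gives the Bezout coefficients s = 68, t = -101.
Result: 355 · (68) + 239 · (-101) = 1.

gcd(355, 239) = 1; s = 68, t = -101 (check: 355·68 + 239·(-101) = 1).


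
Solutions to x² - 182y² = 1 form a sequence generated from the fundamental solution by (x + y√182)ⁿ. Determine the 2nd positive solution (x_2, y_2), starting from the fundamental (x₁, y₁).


Step 1: Find the fundamental solution (x₁, y₁) of x² - 182y² = 1.
  Expand √182 as a continued fraction. a₀ = ⌊√182⌋ = 13; iterate m_{k+1} = d_k·a_k − m_k, d_{k+1} = (182 − m_{k+1}²)/d_k, a_{k+1} = ⌊(a₀ + m_{k+1})/d_{k+1}⌋ (starting m₀ = 0, d₀ = 1), with convergents p_k = a_k·p_{k-1} + p_{k-2}, q_k = a_k·q_{k-1} + q_{k-2} (p₋₁ = 1, q₋₁ = 0):
  k = 0: a₀ = 13; p₀/q₀ = 13/1; p₀² − 182·q₀² = 169 − 182 = -13.
  k = 1: m = 13, d = 13, a = ⌊(13 + 13)/13⌋ = 2; p/q = (2·13 + 1)/(2·1 + 0) = 27/2; p² − 182·q² = 729 − 728 = 1.
  The first convergent with p² − 182·q² = 1 gives the fundamental solution (x₁, y₁) = (27, 2).
Step 2: Apply the recurrence (x_{n+1}, y_{n+1}) = (x₁x_n + 182y₁y_n, x₁y_n + y₁x_n) repeatedly.
  From (x_1, y_1) = (27, 2): x_2 = 27·27 + 182·2·2 = 1457; y_2 = 27·2 + 2·27 = 108.
Step 3: Verify x_2² - 182·y_2² = 2122849 - 2122848 = 1 (should be 1). ✓

(x_1, y_1) = (27, 2); (x_2, y_2) = (1457, 108).


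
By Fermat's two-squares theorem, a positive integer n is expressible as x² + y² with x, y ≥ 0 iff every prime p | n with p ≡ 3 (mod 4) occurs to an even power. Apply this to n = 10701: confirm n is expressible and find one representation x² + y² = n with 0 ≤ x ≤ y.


Step 1: Factor n = 10701 = 3^2 · 29 · 41.
Step 2: Check the mod-4 condition on each prime factor: 3 ≡ 3 (mod 4), exponent 2 (must be even); 29 ≡ 1 (mod 4), exponent 1; 41 ≡ 1 (mod 4), exponent 1.
All primes ≡ 3 (mod 4) appear to even exponent (or don't appear), so by the two-squares theorem n IS expressible as a sum of two squares.
Step 3: Build a representation. Group n = k² · m with k = 3 and m = 29 · 41 = 1189 (a product of primes ≡ 1 (mod 4)); a representation of m scales to one of n via (k·x)² + (k·y)² = k²(x² + y²). Each prime p ≡ 1 (mod 4) is itself a sum of two squares; find a² by testing p − a² for a perfect square:
  29: 29 − 1² = 28, 29 − 2² = 25 = 5² ⇒ 29 = 2² + 5².
  41: 41 − 1² = 40, 41 − 2² = 37, 41 − 3² = 32, 41 − 4² = 25 = 5² ⇒ 41 = 4² + 5².
  Combine using the Brahmagupta–Fibonacci identity (a² + b²)(c² + d²) = (ac − bd)² + (ad + bc)² = (ac + bd)² + (ad − bc)²:
  29 · 41 = 1189: from (2² + 5²)(4² + 5²), take (2·4 − 5·5, 2·5 + 5·4) = (8 − 25, 10 + 20) = (-17, 30); dropping signs (only squares matter) gives (17, 30); check 17² + 30² = 289 + 900 = 1189 ✓.
  Scale by k = 3: (3·17, 3·30) = (51, 90).
Step 4: Order so x ≤ y and verify: 51² + 90² = 2601 + 8100 = 10701 = n. ✓

n = 10701 = 51² + 90² (one valid representation with x ≤ y).


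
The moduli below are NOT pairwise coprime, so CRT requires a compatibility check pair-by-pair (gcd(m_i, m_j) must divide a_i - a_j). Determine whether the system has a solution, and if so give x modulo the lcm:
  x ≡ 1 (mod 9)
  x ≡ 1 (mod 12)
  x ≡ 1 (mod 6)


Moduli 9, 12, 6 are not pairwise coprime, so CRT works modulo lcm(m_i) when all pairwise compatibility conditions hold.
Pairwise compatibility: gcd(m_i, m_j) must divide a_i - a_j for every pair.
Merge one congruence at a time:
  Start: x ≡ 1 (mod 9).
  Combine with x ≡ 1 (mod 12): gcd(9, 12) = 3; 1 - 1 = 0, which IS divisible by 3, so compatible.
    Write x = 1 + 9·t and substitute into x ≡ 1 (mod 12): 9·t ≡ 1 − 1 = 0 (mod 12).
    Divide the congruence (and modulus) by g = 3: 3·t ≡ 0 (mod 4).
    The inverse of 3 mod 4 is 3 (since 3·3 = 9 = 2·4 + 1), so t ≡ 3·0 = 0 ≡ 0 (mod 4).
    Then x = 1 + 9·0 = 1, valid modulo lcm(9, 12) = 36: x ≡ 1 (mod 36).
  Combine with x ≡ 1 (mod 6): gcd(36, 6) = 6; 1 - 1 = 0, which IS divisible by 6, so compatible.
    Write x = 1 + 36·t and substitute into x ≡ 1 (mod 6): 36·t ≡ 1 − 1 = 0 (mod 6).
    Divide the congruence (and modulus) by g = 6: 6·t ≡ 0 (mod 1).
    Modulo 1 every t works; take t = 0.
    Then x = 1 + 36·0 = 1, valid modulo lcm(36, 6) = 36: x ≡ 1 (mod 36).
Verify: 1 mod 9 = 1, 1 mod 12 = 1, 1 mod 6 = 1.

x ≡ 1 (mod 36).


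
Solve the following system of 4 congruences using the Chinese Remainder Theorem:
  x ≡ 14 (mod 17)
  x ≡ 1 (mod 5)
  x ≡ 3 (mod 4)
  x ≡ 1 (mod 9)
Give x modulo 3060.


Product of moduli M = 17 · 5 · 4 · 9 = 3060.
Merge one congruence at a time:
  Start: x ≡ 14 (mod 17).
  Combine with x ≡ 1 (mod 5); new modulus lcm = 85.
    Write x = 14 + 17·t and substitute into x ≡ 1 (mod 5): 17·t ≡ 1 − 14 = -13 (mod 5).
    Reduce coefficients mod 5: 2·t ≡ 2 (mod 5).
    The inverse of 2 mod 5 is 3 (since 2·3 = 6 = 1·5 + 1), so t ≡ 3·2 = 6 ≡ 1 (mod 5).
    Then x = 14 + 17·1 = 31, valid modulo lcm(17, 5) = 85: x ≡ 31 (mod 85).
  Combine with x ≡ 3 (mod 4); new modulus lcm = 340.
    Write x = 31 + 85·t and substitute into x ≡ 3 (mod 4): 85·t ≡ 3 − 31 = -28 (mod 4).
    Reduce coefficients mod 4: 1·t ≡ 0 (mod 4).
    So t ≡ 0 (mod 4).
    Then x = 31 + 85·0 = 31, valid modulo lcm(85, 4) = 340: x ≡ 31 (mod 340).
  Combine with x ≡ 1 (mod 9); new modulus lcm = 3060.
    Write x = 31 + 340·t and substitute into x ≡ 1 (mod 9): 340·t ≡ 1 − 31 = -30 (mod 9).
    Reduce coefficients mod 9: 7·t ≡ 6 (mod 9).
    The inverse of 7 mod 9 is 4 (since 7·4 = 28 = 3·9 + 1), so t ≡ 4·6 = 24 ≡ 6 (mod 9).
    Then x = 31 + 340·6 = 2071, valid modulo lcm(340, 9) = 3060: x ≡ 2071 (mod 3060).
Verify against each original: 2071 mod 17 = 14, 2071 mod 5 = 1, 2071 mod 4 = 3, 2071 mod 9 = 1.

x ≡ 2071 (mod 3060).


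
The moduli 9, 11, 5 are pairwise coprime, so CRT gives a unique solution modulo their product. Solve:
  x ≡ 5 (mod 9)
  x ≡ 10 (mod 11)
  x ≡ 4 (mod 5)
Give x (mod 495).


Moduli 9, 11, 5 are pairwise coprime; by CRT there is a unique solution modulo M = 9 · 11 · 5 = 495.
Solve pairwise, accumulating the modulus:
  Start with x ≡ 5 (mod 9).
  Combine with x ≡ 10 (mod 11): since gcd(9, 11) = 1, we get a unique residue mod 99.
    Write x = 5 + 9·t and substitute into x ≡ 10 (mod 11): 9·t ≡ 10 − 5 = 5 (mod 11).
    The inverse of 9 mod 11 is 5 (since 9·5 = 45 = 4·11 + 1), so t ≡ 5·5 = 25 ≡ 3 (mod 11).
    Then x = 5 + 9·3 = 32, valid modulo lcm(9, 11) = 99: x ≡ 32 (mod 99).
  Combine with x ≡ 4 (mod 5): since gcd(99, 5) = 1, we get a unique residue mod 495.
    Write x = 32 + 99·t and substitute into x ≡ 4 (mod 5): 99·t ≡ 4 − 32 = -28 (mod 5).
    Reduce coefficients mod 5: 4·t ≡ 2 (mod 5).
    The inverse of 4 mod 5 is 4 (since 4·4 = 16 = 3·5 + 1), so t ≡ 4·2 = 8 ≡ 3 (mod 5).
    Then x = 32 + 99·3 = 329, valid modulo lcm(99, 5) = 495: x ≡ 329 (mod 495).
Verify: 329 mod 9 = 5 ✓, 329 mod 11 = 10 ✓, 329 mod 5 = 4 ✓.

x ≡ 329 (mod 495).


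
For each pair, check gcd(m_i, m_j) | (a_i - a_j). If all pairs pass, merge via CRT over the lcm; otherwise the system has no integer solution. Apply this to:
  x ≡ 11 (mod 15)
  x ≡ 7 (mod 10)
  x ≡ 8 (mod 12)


Moduli 15, 10, 12 are not pairwise coprime, so CRT works modulo lcm(m_i) when all pairwise compatibility conditions hold.
Pairwise compatibility: gcd(m_i, m_j) must divide a_i - a_j for every pair.
Merge one congruence at a time:
  Start: x ≡ 11 (mod 15).
  Combine with x ≡ 7 (mod 10): gcd(15, 10) = 5, and 7 - 11 = -4 is NOT divisible by 5.
    ⇒ system is inconsistent (no integer solution).

No solution (the system is inconsistent).


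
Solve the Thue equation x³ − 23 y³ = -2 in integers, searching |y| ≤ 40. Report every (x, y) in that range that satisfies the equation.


The equation is x³ - 23y³ = -2. For fixed y, x³ = 23·y³ − 2, so a solution requires the RHS to be a perfect cube.
Strategy: iterate y from -40 to 40, compute RHS = 23·y³ − 2, and check whether it is a (positive or negative) perfect cube.
Check small values of y:
  y = 0: RHS = -2 is not a perfect cube.
  y = 1: RHS = 21 is not a perfect cube.
  y = -1: RHS = -25 is not a perfect cube.
  y = 2: RHS = 182 is not a perfect cube.
  y = -2: RHS = -186 is not a perfect cube.
  y = 3: RHS = 619 is not a perfect cube.
  y = -3: RHS = -623 is not a perfect cube.
Continuing the search up to |y| = 40 finds no solutions either.
No (x, y) in the scanned range satisfies the equation.

No integer solutions with |y| ≤ 40.


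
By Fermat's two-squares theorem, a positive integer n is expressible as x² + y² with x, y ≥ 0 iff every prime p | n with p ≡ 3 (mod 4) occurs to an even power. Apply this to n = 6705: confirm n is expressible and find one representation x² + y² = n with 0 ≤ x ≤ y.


Step 1: Factor n = 6705 = 3^2 · 5 · 149.
Step 2: Check the mod-4 condition on each prime factor: 3 ≡ 3 (mod 4), exponent 2 (must be even); 5 ≡ 1 (mod 4), exponent 1; 149 ≡ 1 (mod 4), exponent 1.
All primes ≡ 3 (mod 4) appear to even exponent (or don't appear), so by the two-squares theorem n IS expressible as a sum of two squares.
Step 3: Build a representation. Group n = k² · m with k = 3 and m = 5 · 149 = 745 (a product of primes ≡ 1 (mod 4)); a representation of m scales to one of n via (k·x)² + (k·y)² = k²(x² + y²). Each prime p ≡ 1 (mod 4) is itself a sum of two squares; find a² by testing p − a² for a perfect square:
  5: 5 − 1² = 4 = 2² ⇒ 5 = 1² + 2².
  149: 149 − 1² = 148, 149 − 2² = 145, 149 − 3² = 140, 149 − 4² = 133, 149 − 5² = 124, 149 − 6² = 113, 149 − 7² = 100 = 10² ⇒ 149 = 7² + 10².
  Combine using the Brahmagupta–Fibonacci identity (a² + b²)(c² + d²) = (ac − bd)² + (ad + bc)² = (ac + bd)² + (ad − bc)²:
  5 · 149 = 745: from (1² + 2²)(7² + 10²), take (1·7 − 2·10, 1·10 + 2·7) = (7 − 20, 10 + 14) = (-13, 24); dropping signs (only squares matter) gives (13, 24); check 13² + 24² = 169 + 576 = 745 ✓.
  Scale by k = 3: (3·13, 3·24) = (39, 72).
Step 4: Order so x ≤ y and verify: 39² + 72² = 1521 + 5184 = 6705 = n. ✓

n = 6705 = 39² + 72² (one valid representation with x ≤ y).


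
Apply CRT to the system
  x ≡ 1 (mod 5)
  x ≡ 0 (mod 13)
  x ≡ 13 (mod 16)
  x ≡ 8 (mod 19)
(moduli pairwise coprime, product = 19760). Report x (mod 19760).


Product of moduli M = 5 · 13 · 16 · 19 = 19760.
Merge one congruence at a time:
  Start: x ≡ 1 (mod 5).
  Combine with x ≡ 0 (mod 13); new modulus lcm = 65.
    Write x = 1 + 5·t and substitute into x ≡ 0 (mod 13): 5·t ≡ 0 − 1 = -1 (mod 13).
    Reduce coefficients mod 13: 5·t ≡ 12 (mod 13).
    The inverse of 5 mod 13 is 8 (since 5·8 = 40 = 3·13 + 1), so t ≡ 8·12 = 96 ≡ 5 (mod 13).
    Then x = 1 + 5·5 = 26, valid modulo lcm(5, 13) = 65: x ≡ 26 (mod 65).
  Combine with x ≡ 13 (mod 16); new modulus lcm = 1040.
    Write x = 26 + 65·t and substitute into x ≡ 13 (mod 16): 65·t ≡ 13 − 26 = -13 (mod 16).
    Reduce coefficients mod 16: 1·t ≡ 3 (mod 16).
    So t ≡ 3 (mod 16).
    Then x = 26 + 65·3 = 221, valid modulo lcm(65, 16) = 1040: x ≡ 221 (mod 1040).
  Combine with x ≡ 8 (mod 19); new modulus lcm = 19760.
    Write x = 221 + 1040·t and substitute into x ≡ 8 (mod 19): 1040·t ≡ 8 − 221 = -213 (mod 19).
    Reduce coefficients mod 19: 14·t ≡ 15 (mod 19).
    The inverse of 14 mod 19 is 15 (since 14·15 = 210 = 11·19 + 1), so t ≡ 15·15 = 225 ≡ 16 (mod 19).
    Then x = 221 + 1040·16 = 16861, valid modulo lcm(1040, 19) = 19760: x ≡ 16861 (mod 19760).
Verify against each original: 16861 mod 5 = 1, 16861 mod 13 = 0, 16861 mod 16 = 13, 16861 mod 19 = 8.

x ≡ 16861 (mod 19760).


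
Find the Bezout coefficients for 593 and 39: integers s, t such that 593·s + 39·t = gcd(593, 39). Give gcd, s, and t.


Euclidean algorithm on (593, 39) — divide until remainder is 0:
  593 = 15 · 39 + 8
  39 = 4 · 8 + 7
  8 = 1 · 7 + 1
  7 = 7 · 1 + 0
gcd(593, 39) = 1.
Track Bezout coefficients alongside the remainders: start with r₀ = 593 = a·1 + b·0 (s = 1, t = 0) and r₁ = 39 = a·0 + b·1 (s = 0, t = 1); each new remainder r_{k+1} = r_{k-1} − q_k·r_k inherits s_{k+1} = s_{k-1} − q_k·s_k, t_{k+1} = t_{k-1} − q_k·t_k, so r_k = a·s_k + b·t_k at every step:
  q = 15: r = 8, s = 1 − 15·0 = 1, t = 0 − 15·1 = -15  (check: 593·1 + 39·(-15) = 8)
  q = 4: r = 7, s = 0 − 4·1 = -4, t = 1 − 4·(-15) = 61  (check: 593·(-4) + 39·61 = 7)
  q = 1: r = 1, s = 1 − 1·(-4) = 5, t = -15 − 1·61 = -76  (check: 593·5 + 39·(-76) = 1)
The row with r = 1 (the gcd) gives the Bezout coefficients s = 5, t = -76.
Result: 593 · (5) + 39 · (-76) = 1.

gcd(593, 39) = 1; s = 5, t = -76 (check: 593·5 + 39·(-76) = 1).


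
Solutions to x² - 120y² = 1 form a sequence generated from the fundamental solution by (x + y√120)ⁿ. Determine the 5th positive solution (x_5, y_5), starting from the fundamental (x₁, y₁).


Step 1: Find the fundamental solution (x₁, y₁) of x² - 120y² = 1.
  Expand √120 as a continued fraction. a₀ = ⌊√120⌋ = 10; iterate m_{k+1} = d_k·a_k − m_k, d_{k+1} = (120 − m_{k+1}²)/d_k, a_{k+1} = ⌊(a₀ + m_{k+1})/d_{k+1}⌋ (starting m₀ = 0, d₀ = 1), with convergents p_k = a_k·p_{k-1} + p_{k-2}, q_k = a_k·q_{k-1} + q_{k-2} (p₋₁ = 1, q₋₁ = 0):
  k = 0: a₀ = 10; p₀/q₀ = 10/1; p₀² − 120·q₀² = 100 − 120 = -20.
  k = 1: m = 10, d = 20, a = ⌊(10 + 10)/20⌋ = 1; p/q = (1·10 + 1)/(1·1 + 0) = 11/1; p² − 120·q² = 121 − 120 = 1.
  The first convergent with p² − 120·q² = 1 gives the fundamental solution (x₁, y₁) = (11, 1).
Step 2: Apply the recurrence (x_{n+1}, y_{n+1}) = (x₁x_n + 120y₁y_n, x₁y_n + y₁x_n) repeatedly.
  From (x_1, y_1) = (11, 1): x_2 = 11·11 + 120·1·1 = 241; y_2 = 11·1 + 1·11 = 22.
  From (x_2, y_2) = (241, 22): x_3 = 11·241 + 120·1·22 = 5291; y_3 = 11·22 + 1·241 = 483.
  From (x_3, y_3) = (5291, 483): x_4 = 11·5291 + 120·1·483 = 116161; y_4 = 11·483 + 1·5291 = 10604.
  From (x_4, y_4) = (116161, 10604): x_5 = 11·116161 + 120·1·10604 = 2550251; y_5 = 11·10604 + 1·116161 = 232805.
Step 3: Verify x_5² - 120·y_5² = 6503780163001 - 6503780163000 = 1 (should be 1). ✓

(x_1, y_1) = (11, 1); (x_5, y_5) = (2550251, 232805).


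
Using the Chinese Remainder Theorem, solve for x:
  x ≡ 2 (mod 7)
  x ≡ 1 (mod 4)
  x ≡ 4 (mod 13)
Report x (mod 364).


Moduli 7, 4, 13 are pairwise coprime; by CRT there is a unique solution modulo M = 7 · 4 · 13 = 364.
Solve pairwise, accumulating the modulus:
  Start with x ≡ 2 (mod 7).
  Combine with x ≡ 1 (mod 4): since gcd(7, 4) = 1, we get a unique residue mod 28.
    Write x = 2 + 7·t and substitute into x ≡ 1 (mod 4): 7·t ≡ 1 − 2 = -1 (mod 4).
    Reduce coefficients mod 4: 3·t ≡ 3 (mod 4).
    The inverse of 3 mod 4 is 3 (since 3·3 = 9 = 2·4 + 1), so t ≡ 3·3 = 9 ≡ 1 (mod 4).
    Then x = 2 + 7·1 = 9, valid modulo lcm(7, 4) = 28: x ≡ 9 (mod 28).
  Combine with x ≡ 4 (mod 13): since gcd(28, 13) = 1, we get a unique residue mod 364.
    Write x = 9 + 28·t and substitute into x ≡ 4 (mod 13): 28·t ≡ 4 − 9 = -5 (mod 13).
    Reduce coefficients mod 13: 2·t ≡ 8 (mod 13).
    The inverse of 2 mod 13 is 7 (since 2·7 = 14 = 1·13 + 1), so t ≡ 7·8 = 56 ≡ 4 (mod 13).
    Then x = 9 + 28·4 = 121, valid modulo lcm(28, 13) = 364: x ≡ 121 (mod 364).
Verify: 121 mod 7 = 2 ✓, 121 mod 4 = 1 ✓, 121 mod 13 = 4 ✓.

x ≡ 121 (mod 364).


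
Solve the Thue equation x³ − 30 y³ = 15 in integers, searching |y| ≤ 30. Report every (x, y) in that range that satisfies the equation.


The equation is x³ - 30y³ = 15. For fixed y, x³ = 30·y³ + 15, so a solution requires the RHS to be a perfect cube.
Strategy: iterate y from -30 to 30, compute RHS = 30·y³ + 15, and check whether it is a (positive or negative) perfect cube.
Check small values of y:
  y = 0: RHS = 15 is not a perfect cube.
  y = 1: RHS = 45 is not a perfect cube.
  y = -1: RHS = -15 is not a perfect cube.
  y = 2: RHS = 255 is not a perfect cube.
  y = -2: RHS = -225 is not a perfect cube.
  y = 3: RHS = 825 is not a perfect cube.
  y = -3: RHS = -795 is not a perfect cube.
Continuing the search up to |y| = 30 finds no solutions either.
No (x, y) in the scanned range satisfies the equation.

No integer solutions with |y| ≤ 30.


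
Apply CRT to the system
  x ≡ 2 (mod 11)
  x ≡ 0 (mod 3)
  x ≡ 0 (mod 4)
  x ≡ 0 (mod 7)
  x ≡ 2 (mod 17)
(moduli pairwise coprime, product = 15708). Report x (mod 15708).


Product of moduli M = 11 · 3 · 4 · 7 · 17 = 15708.
Merge one congruence at a time:
  Start: x ≡ 2 (mod 11).
  Combine with x ≡ 0 (mod 3); new modulus lcm = 33.
    Write x = 2 + 11·t and substitute into x ≡ 0 (mod 3): 11·t ≡ 0 − 2 = -2 (mod 3).
    Reduce coefficients mod 3: 2·t ≡ 1 (mod 3).
    The inverse of 2 mod 3 is 2 (since 2·2 = 4 = 1·3 + 1), so t ≡ 2·1 = 2 ≡ 2 (mod 3).
    Then x = 2 + 11·2 = 24, valid modulo lcm(11, 3) = 33: x ≡ 24 (mod 33).
  Combine with x ≡ 0 (mod 4); new modulus lcm = 132.
    Write x = 24 + 33·t and substitute into x ≡ 0 (mod 4): 33·t ≡ 0 − 24 = -24 (mod 4).
    Reduce coefficients mod 4: 1·t ≡ 0 (mod 4).
    So t ≡ 0 (mod 4).
    Then x = 24 + 33·0 = 24, valid modulo lcm(33, 4) = 132: x ≡ 24 (mod 132).
  Combine with x ≡ 0 (mod 7); new modulus lcm = 924.
    Write x = 24 + 132·t and substitute into x ≡ 0 (mod 7): 132·t ≡ 0 − 24 = -24 (mod 7).
    Reduce coefficients mod 7: 6·t ≡ 4 (mod 7).
    The inverse of 6 mod 7 is 6 (since 6·6 = 36 = 5·7 + 1), so t ≡ 6·4 = 24 ≡ 3 (mod 7).
    Then x = 24 + 132·3 = 420, valid modulo lcm(132, 7) = 924: x ≡ 420 (mod 924).
  Combine with x ≡ 2 (mod 17); new modulus lcm = 15708.
    Write x = 420 + 924·t and substitute into x ≡ 2 (mod 17): 924·t ≡ 2 − 420 = -418 (mod 17).
    Reduce coefficients mod 17: 6·t ≡ 7 (mod 17).
    The inverse of 6 mod 17 is 3 (since 6·3 = 18 = 1·17 + 1), so t ≡ 3·7 = 21 ≡ 4 (mod 17).
    Then x = 420 + 924·4 = 4116, valid modulo lcm(924, 17) = 15708: x ≡ 4116 (mod 15708).
Verify against each original: 4116 mod 11 = 2, 4116 mod 3 = 0, 4116 mod 4 = 0, 4116 mod 7 = 0, 4116 mod 17 = 2.

x ≡ 4116 (mod 15708).


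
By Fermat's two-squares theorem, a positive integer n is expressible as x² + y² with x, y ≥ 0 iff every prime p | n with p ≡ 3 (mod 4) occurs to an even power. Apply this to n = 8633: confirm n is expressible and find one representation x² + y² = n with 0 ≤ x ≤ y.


Step 1: Factor n = 8633 = 89 · 97.
Step 2: Check the mod-4 condition on each prime factor: 89 ≡ 1 (mod 4), exponent 1; 97 ≡ 1 (mod 4), exponent 1.
All primes ≡ 3 (mod 4) appear to even exponent (or don't appear), so by the two-squares theorem n IS expressible as a sum of two squares.
Step 3: Build a representation. Here n = 89 · 97 is a product of primes ≡ 1 (mod 4). Each prime p ≡ 1 (mod 4) is itself a sum of two squares; find a² by testing p − a² for a perfect square:
  89: 89 − 1² = 88, 89 − 2² = 85, 89 − 3² = 80, 89 − 4² = 73, 89 − 5² = 64 = 8² ⇒ 89 = 5² + 8².
  97: 97 − 1² = 96, 97 − 2² = 93, 97 − 3² = 88, 97 − 4² = 81 = 9² ⇒ 97 = 4² + 9².
  Combine using the Brahmagupta–Fibonacci identity (a² + b²)(c² + d²) = (ac − bd)² + (ad + bc)² = (ac + bd)² + (ad − bc)²:
  89 · 97 = 8633: from (5² + 8²)(4² + 9²), take (5·4 − 8·9, 5·9 + 8·4) = (20 − 72, 45 + 32) = (-52, 77); dropping signs (only squares matter) gives (52, 77); check 52² + 77² = 2704 + 5929 = 8633 ✓.
Step 4: Order so x ≤ y and verify: 52² + 77² = 2704 + 5929 = 8633 = n. ✓

n = 8633 = 52² + 77² (one valid representation with x ≤ y).


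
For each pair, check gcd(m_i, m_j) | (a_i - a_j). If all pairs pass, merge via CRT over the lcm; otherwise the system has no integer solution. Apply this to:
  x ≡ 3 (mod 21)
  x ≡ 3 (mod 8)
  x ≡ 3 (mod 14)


Moduli 21, 8, 14 are not pairwise coprime, so CRT works modulo lcm(m_i) when all pairwise compatibility conditions hold.
Pairwise compatibility: gcd(m_i, m_j) must divide a_i - a_j for every pair.
Merge one congruence at a time:
  Start: x ≡ 3 (mod 21).
  Combine with x ≡ 3 (mod 8): gcd(21, 8) = 1; 3 - 3 = 0, which IS divisible by 1, so compatible.
    Write x = 3 + 21·t and substitute into x ≡ 3 (mod 8): 21·t ≡ 3 − 3 = 0 (mod 8).
    Reduce coefficients mod 8: 5·t ≡ 0 (mod 8).
    The inverse of 5 mod 8 is 5 (since 5·5 = 25 = 3·8 + 1), so t ≡ 5·0 = 0 ≡ 0 (mod 8).
    Then x = 3 + 21·0 = 3, valid modulo lcm(21, 8) = 168: x ≡ 3 (mod 168).
  Combine with x ≡ 3 (mod 14): gcd(168, 14) = 14; 3 - 3 = 0, which IS divisible by 14, so compatible.
    Write x = 3 + 168·t and substitute into x ≡ 3 (mod 14): 168·t ≡ 3 − 3 = 0 (mod 14).
    Divide the congruence (and modulus) by g = 14: 12·t ≡ 0 (mod 1).
    Modulo 1 every t works; take t = 0.
    Then x = 3 + 168·0 = 3, valid modulo lcm(168, 14) = 168: x ≡ 3 (mod 168).
Verify: 3 mod 21 = 3, 3 mod 8 = 3, 3 mod 14 = 3.

x ≡ 3 (mod 168).


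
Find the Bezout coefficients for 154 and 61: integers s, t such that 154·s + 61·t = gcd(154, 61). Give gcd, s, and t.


Euclidean algorithm on (154, 61) — divide until remainder is 0:
  154 = 2 · 61 + 32
  61 = 1 · 32 + 29
  32 = 1 · 29 + 3
  29 = 9 · 3 + 2
  3 = 1 · 2 + 1
  2 = 2 · 1 + 0
gcd(154, 61) = 1.
Track Bezout coefficients alongside the remainders: start with r₀ = 154 = a·1 + b·0 (s = 1, t = 0) and r₁ = 61 = a·0 + b·1 (s = 0, t = 1); each new remainder r_{k+1} = r_{k-1} − q_k·r_k inherits s_{k+1} = s_{k-1} − q_k·s_k, t_{k+1} = t_{k-1} − q_k·t_k, so r_k = a·s_k + b·t_k at every step:
  q = 2: r = 32, s = 1 − 2·0 = 1, t = 0 − 2·1 = -2  (check: 154·1 + 61·(-2) = 32)
  q = 1: r = 29, s = 0 − 1·1 = -1, t = 1 − 1·(-2) = 3  (check: 154·(-1) + 61·3 = 29)
  q = 1: r = 3, s = 1 − 1·(-1) = 2, t = -2 − 1·3 = -5  (check: 154·2 + 61·(-5) = 3)
  q = 9: r = 2, s = -1 − 9·2 = -19, t = 3 − 9·(-5) = 48  (check: 154·(-19) + 61·48 = 2)
  q = 1: r = 1, s = 2 − 1·(-19) = 21, t = -5 − 1·48 = -53  (check: 154·21 + 61·(-53) = 1)
The row with r = 1 (the gcd) gives the Bezout coefficients s = 21, t = -53.
Result: 154 · (21) + 61 · (-53) = 1.

gcd(154, 61) = 1; s = 21, t = -53 (check: 154·21 + 61·(-53) = 1).


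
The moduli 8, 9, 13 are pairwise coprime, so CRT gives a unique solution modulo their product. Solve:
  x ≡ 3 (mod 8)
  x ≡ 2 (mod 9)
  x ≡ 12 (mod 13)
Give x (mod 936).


Moduli 8, 9, 13 are pairwise coprime; by CRT there is a unique solution modulo M = 8 · 9 · 13 = 936.
Solve pairwise, accumulating the modulus:
  Start with x ≡ 3 (mod 8).
  Combine with x ≡ 2 (mod 9): since gcd(8, 9) = 1, we get a unique residue mod 72.
    Write x = 3 + 8·t and substitute into x ≡ 2 (mod 9): 8·t ≡ 2 − 3 = -1 (mod 9).
    Reduce coefficients mod 9: 8·t ≡ 8 (mod 9).
    The inverse of 8 mod 9 is 8 (since 8·8 = 64 = 7·9 + 1), so t ≡ 8·8 = 64 ≡ 1 (mod 9).
    Then x = 3 + 8·1 = 11, valid modulo lcm(8, 9) = 72: x ≡ 11 (mod 72).
  Combine with x ≡ 12 (mod 13): since gcd(72, 13) = 1, we get a unique residue mod 936.
    Write x = 11 + 72·t and substitute into x ≡ 12 (mod 13): 72·t ≡ 12 − 11 = 1 (mod 13).
    Reduce coefficients mod 13: 7·t ≡ 1 (mod 13).
    The inverse of 7 mod 13 is 2 (since 7·2 = 14 = 1·13 + 1), so t ≡ 2·1 = 2 ≡ 2 (mod 13).
    Then x = 11 + 72·2 = 155, valid modulo lcm(72, 13) = 936: x ≡ 155 (mod 936).
Verify: 155 mod 8 = 3 ✓, 155 mod 9 = 2 ✓, 155 mod 13 = 12 ✓.

x ≡ 155 (mod 936).


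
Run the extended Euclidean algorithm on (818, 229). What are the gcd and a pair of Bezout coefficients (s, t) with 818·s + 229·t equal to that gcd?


Euclidean algorithm on (818, 229) — divide until remainder is 0:
  818 = 3 · 229 + 131
  229 = 1 · 131 + 98
  131 = 1 · 98 + 33
  98 = 2 · 33 + 32
  33 = 1 · 32 + 1
  32 = 32 · 1 + 0
gcd(818, 229) = 1.
Track Bezout coefficients alongside the remainders: start with r₀ = 818 = a·1 + b·0 (s = 1, t = 0) and r₁ = 229 = a·0 + b·1 (s = 0, t = 1); each new remainder r_{k+1} = r_{k-1} − q_k·r_k inherits s_{k+1} = s_{k-1} − q_k·s_k, t_{k+1} = t_{k-1} − q_k·t_k, so r_k = a·s_k + b·t_k at every step:
  q = 3: r = 131, s = 1 − 3·0 = 1, t = 0 − 3·1 = -3  (check: 818·1 + 229·(-3) = 131)
  q = 1: r = 98, s = 0 − 1·1 = -1, t = 1 − 1·(-3) = 4  (check: 818·(-1) + 229·4 = 98)
  q = 1: r = 33, s = 1 − 1·(-1) = 2, t = -3 − 1·4 = -7  (check: 818·2 + 229·(-7) = 33)
  q = 2: r = 32, s = -1 − 2·2 = -5, t = 4 − 2·(-7) = 18  (check: 818·(-5) + 229·18 = 32)
  q = 1: r = 1, s = 2 − 1·(-5) = 7, t = -7 − 1·18 = -25  (check: 818·7 + 229·(-25) = 1)
The row with r = 1 (the gcd) gives the Bezout coefficients s = 7, t = -25.
Result: 818 · (7) + 229 · (-25) = 1.

gcd(818, 229) = 1; s = 7, t = -25 (check: 818·7 + 229·(-25) = 1).


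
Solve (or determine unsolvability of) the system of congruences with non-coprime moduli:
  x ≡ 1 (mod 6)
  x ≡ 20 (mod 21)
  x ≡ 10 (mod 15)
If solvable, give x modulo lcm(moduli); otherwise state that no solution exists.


Moduli 6, 21, 15 are not pairwise coprime, so CRT works modulo lcm(m_i) when all pairwise compatibility conditions hold.
Pairwise compatibility: gcd(m_i, m_j) must divide a_i - a_j for every pair.
Merge one congruence at a time:
  Start: x ≡ 1 (mod 6).
  Combine with x ≡ 20 (mod 21): gcd(6, 21) = 3, and 20 - 1 = 19 is NOT divisible by 3.
    ⇒ system is inconsistent (no integer solution).

No solution (the system is inconsistent).


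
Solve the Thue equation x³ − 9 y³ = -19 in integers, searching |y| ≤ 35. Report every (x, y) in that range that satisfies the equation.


The equation is x³ - 9y³ = -19. For fixed y, x³ = 9·y³ − 19, so a solution requires the RHS to be a perfect cube.
Strategy: iterate y from -35 to 35, compute RHS = 9·y³ − 19, and check whether it is a (positive or negative) perfect cube.
Check small values of y:
  y = 0: RHS = -19 is not a perfect cube.
  y = 1: RHS = -10 is not a perfect cube.
  y = -1: RHS = -28 is not a perfect cube.
  y = 2: RHS = 53 is not a perfect cube.
  y = -2: RHS = -91 is not a perfect cube.
  y = 3: RHS = 224 is not a perfect cube.
  y = -3: RHS = -262 is not a perfect cube.
Continuing the search up to |y| = 35 finds no solutions either.
No (x, y) in the scanned range satisfies the equation.

No integer solutions with |y| ≤ 35.


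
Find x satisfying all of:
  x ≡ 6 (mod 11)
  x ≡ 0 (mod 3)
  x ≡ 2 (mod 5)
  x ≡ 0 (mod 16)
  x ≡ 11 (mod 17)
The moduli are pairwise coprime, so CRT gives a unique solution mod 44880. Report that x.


Product of moduli M = 11 · 3 · 5 · 16 · 17 = 44880.
Merge one congruence at a time:
  Start: x ≡ 6 (mod 11).
  Combine with x ≡ 0 (mod 3); new modulus lcm = 33.
    Write x = 6 + 11·t and substitute into x ≡ 0 (mod 3): 11·t ≡ 0 − 6 = -6 (mod 3).
    Reduce coefficients mod 3: 2·t ≡ 0 (mod 3).
    The inverse of 2 mod 3 is 2 (since 2·2 = 4 = 1·3 + 1), so t ≡ 2·0 = 0 ≡ 0 (mod 3).
    Then x = 6 + 11·0 = 6, valid modulo lcm(11, 3) = 33: x ≡ 6 (mod 33).
  Combine with x ≡ 2 (mod 5); new modulus lcm = 165.
    Write x = 6 + 33·t and substitute into x ≡ 2 (mod 5): 33·t ≡ 2 − 6 = -4 (mod 5).
    Reduce coefficients mod 5: 3·t ≡ 1 (mod 5).
    The inverse of 3 mod 5 is 2 (since 3·2 = 6 = 1·5 + 1), so t ≡ 2·1 = 2 ≡ 2 (mod 5).
    Then x = 6 + 33·2 = 72, valid modulo lcm(33, 5) = 165: x ≡ 72 (mod 165).
  Combine with x ≡ 0 (mod 16); new modulus lcm = 2640.
    Write x = 72 + 165·t and substitute into x ≡ 0 (mod 16): 165·t ≡ 0 − 72 = -72 (mod 16).
    Reduce coefficients mod 16: 5·t ≡ 8 (mod 16).
    The inverse of 5 mod 16 is 13 (since 5·13 = 65 = 4·16 + 1), so t ≡ 13·8 = 104 ≡ 8 (mod 16).
    Then x = 72 + 165·8 = 1392, valid modulo lcm(165, 16) = 2640: x ≡ 1392 (mod 2640).
  Combine with x ≡ 11 (mod 17); new modulus lcm = 44880.
    Write x = 1392 + 2640·t and substitute into x ≡ 11 (mod 17): 2640·t ≡ 11 − 1392 = -1381 (mod 17).
    Reduce coefficients mod 17: 5·t ≡ 13 (mod 17).
    The inverse of 5 mod 17 is 7 (since 5·7 = 35 = 2·17 + 1), so t ≡ 7·13 = 91 ≡ 6 (mod 17).
    Then x = 1392 + 2640·6 = 17232, valid modulo lcm(2640, 17) = 44880: x ≡ 17232 (mod 44880).
Verify against each original: 17232 mod 11 = 6, 17232 mod 3 = 0, 17232 mod 5 = 2, 17232 mod 16 = 0, 17232 mod 17 = 11.

x ≡ 17232 (mod 44880).


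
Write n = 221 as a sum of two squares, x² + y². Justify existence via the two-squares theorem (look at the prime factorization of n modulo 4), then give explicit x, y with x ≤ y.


Step 1: Factor n = 221 = 13 · 17.
Step 2: Check the mod-4 condition on each prime factor: 13 ≡ 1 (mod 4), exponent 1; 17 ≡ 1 (mod 4), exponent 1.
All primes ≡ 3 (mod 4) appear to even exponent (or don't appear), so by the two-squares theorem n IS expressible as a sum of two squares.
Step 3: Build a representation. Here n = 13 · 17 is a product of primes ≡ 1 (mod 4). Each prime p ≡ 1 (mod 4) is itself a sum of two squares; find a² by testing p − a² for a perfect square:
  13: 13 − 1² = 12, 13 − 2² = 9 = 3² ⇒ 13 = 2² + 3².
  17: 17 − 1² = 16 = 4² ⇒ 17 = 1² + 4².
  Combine using the Brahmagupta–Fibonacci identity (a² + b²)(c² + d²) = (ac − bd)² + (ad + bc)² = (ac + bd)² + (ad − bc)²:
  13 · 17 = 221: from (2² + 3²)(1² + 4²), take (2·1 − 3·4, 2·4 + 3·1) = (2 − 12, 8 + 3) = (-10, 11); dropping signs (only squares matter) gives (10, 11); check 10² + 11² = 100 + 121 = 221 ✓.
Step 4: Order so x ≤ y and verify: 10² + 11² = 100 + 121 = 221 = n. ✓

n = 221 = 10² + 11² (one valid representation with x ≤ y).


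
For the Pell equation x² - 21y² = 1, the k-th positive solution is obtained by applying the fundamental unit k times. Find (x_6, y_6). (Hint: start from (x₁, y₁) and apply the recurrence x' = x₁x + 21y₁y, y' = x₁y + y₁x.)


Step 1: Find the fundamental solution (x₁, y₁) of x² - 21y² = 1.
  Expand √21 as a continued fraction. a₀ = ⌊√21⌋ = 4; iterate m_{k+1} = d_k·a_k − m_k, d_{k+1} = (21 − m_{k+1}²)/d_k, a_{k+1} = ⌊(a₀ + m_{k+1})/d_{k+1}⌋ (starting m₀ = 0, d₀ = 1), with convergents p_k = a_k·p_{k-1} + p_{k-2}, q_k = a_k·q_{k-1} + q_{k-2} (p₋₁ = 1, q₋₁ = 0):
  k = 0: a₀ = 4; p₀/q₀ = 4/1; p₀² − 21·q₀² = 16 − 21 = -5.
  k = 1: m = 4, d = 5, a = ⌊(4 + 4)/5⌋ = 1; p/q = (1·4 + 1)/(1·1 + 0) = 5/1; p² − 21·q² = 25 − 21 = 4.
  k = 2: m = 1, d = 4, a = ⌊(4 + 1)/4⌋ = 1; p/q = (1·5 + 4)/(1·1 + 1) = 9/2; p² − 21·q² = 81 − 84 = -3.
  k = 3: m = 3, d = 3, a = ⌊(4 + 3)/3⌋ = 2; p/q = (2·9 + 5)/(2·2 + 1) = 23/5; p² − 21·q² = 529 − 525 = 4.
  k = 4: m = 3, d = 4, a = ⌊(4 + 3)/4⌋ = 1; p/q = (1·23 + 9)/(1·5 + 2) = 32/7; p² − 21·q² = 1024 − 1029 = -5.
  k = 5: m = 1, d = 5, a = ⌊(4 + 1)/5⌋ = 1; p/q = (1·32 + 23)/(1·7 + 5) = 55/12; p² − 21·q² = 3025 − 3024 = 1.
  The first convergent with p² − 21·q² = 1 gives the fundamental solution (x₁, y₁) = (55, 12).
Step 2: Apply the recurrence (x_{n+1}, y_{n+1}) = (x₁x_n + 21y₁y_n, x₁y_n + y₁x_n) repeatedly.
  From (x_1, y_1) = (55, 12): x_2 = 55·55 + 21·12·12 = 6049; y_2 = 55·12 + 12·55 = 1320.
  From (x_2, y_2) = (6049, 1320): x_3 = 55·6049 + 21·12·1320 = 665335; y_3 = 55·1320 + 12·6049 = 145188.
  From (x_3, y_3) = (665335, 145188): x_4 = 55·665335 + 21·12·145188 = 73180801; y_4 = 55·145188 + 12·665335 = 15969360.
  From (x_4, y_4) = (73180801, 15969360): x_5 = 55·73180801 + 21·12·15969360 = 8049222775; y_5 = 55·15969360 + 12·73180801 = 1756484412.
  From (x_5, y_5) = (8049222775, 1756484412): x_6 = 55·8049222775 + 21·12·1756484412 = 885341324449; y_6 = 55·1756484412 + 12·8049222775 = 193197315960.
Step 3: Verify x_6² - 21·y_6² = 783829260777109485153601 - 783829260777109485153600 = 1 (should be 1). ✓

(x_1, y_1) = (55, 12); (x_6, y_6) = (885341324449, 193197315960).


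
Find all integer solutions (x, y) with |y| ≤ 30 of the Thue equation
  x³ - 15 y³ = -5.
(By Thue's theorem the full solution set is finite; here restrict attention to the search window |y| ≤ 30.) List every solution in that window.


The equation is x³ - 15y³ = -5. For fixed y, x³ = 15·y³ − 5, so a solution requires the RHS to be a perfect cube.
Strategy: iterate y from -30 to 30, compute RHS = 15·y³ − 5, and check whether it is a (positive or negative) perfect cube.
Check small values of y:
  y = 0: RHS = -5 is not a perfect cube.
  y = 1: RHS = 10 is not a perfect cube.
  y = -1: RHS = -20 is not a perfect cube.
  y = 2: RHS = 115 is not a perfect cube.
  y = -2: RHS = -125 = (-5)³ ⇒ x = -5 works.
  y = 3: RHS = 400 is not a perfect cube.
  y = -3: RHS = -410 is not a perfect cube.
Continuing the search up to |y| = 30 finds no further solutions beyond those listed.
Collected solutions: (-5, -2).

Solutions (with |y| ≤ 30): (-5, -2).


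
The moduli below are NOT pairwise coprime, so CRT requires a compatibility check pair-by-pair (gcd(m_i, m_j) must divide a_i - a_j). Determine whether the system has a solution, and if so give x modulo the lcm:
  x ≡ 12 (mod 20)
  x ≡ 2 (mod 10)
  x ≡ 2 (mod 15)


Moduli 20, 10, 15 are not pairwise coprime, so CRT works modulo lcm(m_i) when all pairwise compatibility conditions hold.
Pairwise compatibility: gcd(m_i, m_j) must divide a_i - a_j for every pair.
Merge one congruence at a time:
  Start: x ≡ 12 (mod 20).
  Combine with x ≡ 2 (mod 10): gcd(20, 10) = 10; 2 - 12 = -10, which IS divisible by 10, so compatible.
    Write x = 12 + 20·t and substitute into x ≡ 2 (mod 10): 20·t ≡ 2 − 12 = -10 (mod 10).
    Divide the congruence (and modulus) by g = 10: 2·t ≡ -1 (mod 1).
    Modulo 1 every t works; take t = 0.
    Then x = 12 + 20·0 = 12, valid modulo lcm(20, 10) = 20: x ≡ 12 (mod 20).
  Combine with x ≡ 2 (mod 15): gcd(20, 15) = 5; 2 - 12 = -10, which IS divisible by 5, so compatible.
    Write x = 12 + 20·t and substitute into x ≡ 2 (mod 15): 20·t ≡ 2 − 12 = -10 (mod 15).
    Divide the congruence (and modulus) by g = 5: 4·t ≡ -2 (mod 3).
    Reduce coefficients mod 3: 1·t ≡ 1 (mod 3).
    So t ≡ 1 (mod 3).
    Then x = 12 + 20·1 = 32, valid modulo lcm(20, 15) = 60: x ≡ 32 (mod 60).
Verify: 32 mod 20 = 12, 32 mod 10 = 2, 32 mod 15 = 2.

x ≡ 32 (mod 60).


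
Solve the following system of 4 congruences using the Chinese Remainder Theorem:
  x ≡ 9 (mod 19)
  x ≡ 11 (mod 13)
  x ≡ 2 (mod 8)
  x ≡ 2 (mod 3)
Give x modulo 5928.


Product of moduli M = 19 · 13 · 8 · 3 = 5928.
Merge one congruence at a time:
  Start: x ≡ 9 (mod 19).
  Combine with x ≡ 11 (mod 13); new modulus lcm = 247.
    Write x = 9 + 19·t and substitute into x ≡ 11 (mod 13): 19·t ≡ 11 − 9 = 2 (mod 13).
    Reduce coefficients mod 13: 6·t ≡ 2 (mod 13).
    The inverse of 6 mod 13 is 11 (since 6·11 = 66 = 5·13 + 1), so t ≡ 11·2 = 22 ≡ 9 (mod 13).
    Then x = 9 + 19·9 = 180, valid modulo lcm(19, 13) = 247: x ≡ 180 (mod 247).
  Combine with x ≡ 2 (mod 8); new modulus lcm = 1976.
    Write x = 180 + 247·t and substitute into x ≡ 2 (mod 8): 247·t ≡ 2 − 180 = -178 (mod 8).
    Reduce coefficients mod 8: 7·t ≡ 6 (mod 8).
    The inverse of 7 mod 8 is 7 (since 7·7 = 49 = 6·8 + 1), so t ≡ 7·6 = 42 ≡ 2 (mod 8).
    Then x = 180 + 247·2 = 674, valid modulo lcm(247, 8) = 1976: x ≡ 674 (mod 1976).
  Combine with x ≡ 2 (mod 3); new modulus lcm = 5928.
    Write x = 674 + 1976·t and substitute into x ≡ 2 (mod 3): 1976·t ≡ 2 − 674 = -672 (mod 3).
    Reduce coefficients mod 3: 2·t ≡ 0 (mod 3).
    The inverse of 2 mod 3 is 2 (since 2·2 = 4 = 1·3 + 1), so t ≡ 2·0 = 0 ≡ 0 (mod 3).
    Then x = 674 + 1976·0 = 674, valid modulo lcm(1976, 3) = 5928: x ≡ 674 (mod 5928).
Verify against each original: 674 mod 19 = 9, 674 mod 13 = 11, 674 mod 8 = 2, 674 mod 3 = 2.

x ≡ 674 (mod 5928).


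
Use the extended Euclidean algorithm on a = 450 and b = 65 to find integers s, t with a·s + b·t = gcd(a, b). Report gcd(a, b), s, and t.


Euclidean algorithm on (450, 65) — divide until remainder is 0:
  450 = 6 · 65 + 60
  65 = 1 · 60 + 5
  60 = 12 · 5 + 0
gcd(450, 65) = 5.
Track Bezout coefficients alongside the remainders: start with r₀ = 450 = a·1 + b·0 (s = 1, t = 0) and r₁ = 65 = a·0 + b·1 (s = 0, t = 1); each new remainder r_{k+1} = r_{k-1} − q_k·r_k inherits s_{k+1} = s_{k-1} − q_k·s_k, t_{k+1} = t_{k-1} − q_k·t_k, so r_k = a·s_k + b·t_k at every step:
  q = 6: r = 60, s = 1 − 6·0 = 1, t = 0 − 6·1 = -6  (check: 450·1 + 65·(-6) = 60)
  q = 1: r = 5, s = 0 − 1·1 = -1, t = 1 − 1·(-6) = 7  (check: 450·(-1) + 65·7 = 5)
The row with r = 5 (the gcd) gives the Bezout coefficients s = -1, t = 7.
Result: 450 · (-1) + 65 · (7) = 5.

gcd(450, 65) = 5; s = -1, t = 7 (check: 450·(-1) + 65·7 = 5).
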